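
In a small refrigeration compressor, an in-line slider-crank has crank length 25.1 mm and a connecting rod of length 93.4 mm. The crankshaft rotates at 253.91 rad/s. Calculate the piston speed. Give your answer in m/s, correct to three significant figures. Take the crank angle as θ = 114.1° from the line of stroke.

5.16

ω = 253.9 rad/s
For an in-line slider-crank, x = r cosθ + √(L² − r² sin²θ), so v = −rω sinθ·[1 + r cosθ/√(L² − r² sin²θ)].
With r = 0.0251 m, L = 0.0934 m, θ = 114.1°: √(L² − r² sin²θ) = 0.090546 m.
v = −0.0251·253.9·0.91283·[1 + 0.0251·-0.40833/0.090546] = -5.1591 m/s.
|v| = 5.1591 m/s.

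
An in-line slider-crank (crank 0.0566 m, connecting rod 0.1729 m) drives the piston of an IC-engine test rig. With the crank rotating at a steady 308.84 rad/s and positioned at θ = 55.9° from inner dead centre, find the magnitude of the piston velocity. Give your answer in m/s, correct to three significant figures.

ω = 308.8 rad/s
For an in-line slider-crank, x = r cosθ + √(L² − r² sin²θ), so v = −rω sinθ·[1 + r cosθ/√(L² − r² sin²θ)].
With r = 0.0566 m, L = 0.1729 m, θ = 55.9°: √(L² − r² sin²θ) = 0.16643 m.
v = −0.0566·308.8·0.82806·[1 + 0.0566·0.56064/0.16643] = -17.235 m/s.
|v| = 17.235 m/s.

17.2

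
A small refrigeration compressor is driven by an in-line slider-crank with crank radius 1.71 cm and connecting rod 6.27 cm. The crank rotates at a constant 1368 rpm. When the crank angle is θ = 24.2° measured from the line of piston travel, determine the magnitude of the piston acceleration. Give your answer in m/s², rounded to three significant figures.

385

ω = 2π·1368/60 = 143.3 rad/s
x(θ) = r cosθ + √(L² − r² sin²θ); with ω constant, a = ω²·d²x/dθ².
d²x/dθ² = −r cosθ − r²(cos2θ)/√u − r⁴ sin²2θ/(4u^{3/2}),  u = L² − r² sin²θ = 0.00388215 m².
Substituting r = 0.0171 m, L = 0.0627 m, θ = 24.2°: d²x/dθ² = -0.018763 m.
a = ω²·d²x/dθ² = (143.3)²·(-0.018763) = -385.05 m/s²;  |a| = 385.05 m/s².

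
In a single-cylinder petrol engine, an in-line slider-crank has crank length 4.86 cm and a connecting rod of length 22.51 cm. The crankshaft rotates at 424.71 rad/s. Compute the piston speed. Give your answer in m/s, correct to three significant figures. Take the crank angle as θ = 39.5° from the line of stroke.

15.3

ω = 424.7 rad/s
For an in-line slider-crank, x = r cosθ + √(L² − r² sin²θ), so v = −rω sinθ·[1 + r cosθ/√(L² − r² sin²θ)].
With r = 0.0486 m, L = 0.2251 m, θ = 39.5°: √(L² − r² sin²θ) = 0.22297 m.
v = −0.0486·424.7·0.63608·[1 + 0.0486·0.77162/0.22297] = -15.337 m/s.
|v| = 15.337 m/s.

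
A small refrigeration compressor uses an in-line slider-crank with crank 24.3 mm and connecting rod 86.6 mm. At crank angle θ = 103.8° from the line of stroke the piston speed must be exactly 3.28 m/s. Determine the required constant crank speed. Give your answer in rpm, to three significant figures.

1430

For an in-line slider-crank, |v_piston| = rω|sinθ|·[1 + r cosθ/√(L² − r² sin²θ)].
With r = 0.0243 m, L = 0.0866 m, θ = 103.8°: the bracketed kinematic factor |dx/dθ| = 0.021957 m.
ω = v/|dx/dθ| = 3.28/0.021957 = 149.38 rad/s.
N = 60ω/(2π) = 1426.5 rpm.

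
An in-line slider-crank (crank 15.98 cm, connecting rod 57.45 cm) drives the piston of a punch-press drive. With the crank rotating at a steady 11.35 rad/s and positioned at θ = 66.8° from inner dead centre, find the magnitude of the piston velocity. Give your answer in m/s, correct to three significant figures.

ω = 11.35 rad/s
For an in-line slider-crank, x = r cosθ + √(L² − r² sin²θ), so v = −rω sinθ·[1 + r cosθ/√(L² − r² sin²θ)].
With r = 0.1598 m, L = 0.5745 m, θ = 66.8°: √(L² − r² sin²θ) = 0.55541 m.
v = −0.1598·11.35·0.91914·[1 + 0.1598·0.39394/0.55541] = -1.856 m/s.
|v| = 1.856 m/s.

1.86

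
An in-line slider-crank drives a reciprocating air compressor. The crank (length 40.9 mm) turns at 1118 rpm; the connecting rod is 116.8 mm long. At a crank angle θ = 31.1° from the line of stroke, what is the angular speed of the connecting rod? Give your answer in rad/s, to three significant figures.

35.7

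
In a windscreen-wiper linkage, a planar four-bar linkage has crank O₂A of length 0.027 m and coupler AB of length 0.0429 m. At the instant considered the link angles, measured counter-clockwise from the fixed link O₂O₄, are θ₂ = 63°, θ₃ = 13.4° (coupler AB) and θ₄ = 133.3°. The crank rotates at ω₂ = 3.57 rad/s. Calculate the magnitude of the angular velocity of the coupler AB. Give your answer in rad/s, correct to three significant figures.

2.44

ω₂ = 3.57 rad/s
Differentiating the loop-closure r₂e^{iθ₂}+r₃e^{iθ₃}=r₁+r₄e^{iθ₄} gives r₂ω₂e^{iθ₂}+r₃ω₃e^{iθ₃}=r₄ω₄e^{iθ₄}.
Eliminating the other unknown: ω₃ = r₂ω₂ sin(θ₄−θ₂) / [r₃ sin(θ₃−θ₄)].
Numerator sine = +0.94147; denominator sine = -0.86690.
Result = 0.027·3.57·(+0.94147) / (0.0429·(-0.86690)) = -2.4401 rad/s; magnitude 2.4401 rad/s.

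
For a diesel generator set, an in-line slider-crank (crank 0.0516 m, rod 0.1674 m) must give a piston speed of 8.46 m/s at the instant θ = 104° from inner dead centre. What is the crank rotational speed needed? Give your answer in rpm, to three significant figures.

1750

For an in-line slider-crank, |v_piston| = rω|sinθ|·[1 + r cosθ/√(L² − r² sin²θ)].
With r = 0.0516 m, L = 0.1674 m, θ = 104°: the bracketed kinematic factor |dx/dθ| = 0.046155 m.
ω = v/|dx/dθ| = 8.46/0.046155 = 183.3 rad/s.
N = 60ω/(2π) = 1750.4 rpm.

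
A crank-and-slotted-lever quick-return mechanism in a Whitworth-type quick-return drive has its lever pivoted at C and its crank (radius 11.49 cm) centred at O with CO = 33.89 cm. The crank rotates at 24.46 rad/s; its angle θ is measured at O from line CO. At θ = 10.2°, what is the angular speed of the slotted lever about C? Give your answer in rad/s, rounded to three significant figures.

6.16

ω = 24.46 rad/s
Crank pin A relative to C: A = (d + r cosθ, r sinθ); lever angle φ = atan2(r sinθ, d + r cosθ).
Differentiating tanφ: φ̇ = rω(d cosθ + r)/(d² + r² + 2dr cosθ).
d² + r² + 2dr cosθ = |CA|² = 0.204704 m²;  d cosθ + r = +0.44844 m.
|ω_lever| = |0.1149·24.46·+0.44844| / 0.204704 = 6.1569 rad/s.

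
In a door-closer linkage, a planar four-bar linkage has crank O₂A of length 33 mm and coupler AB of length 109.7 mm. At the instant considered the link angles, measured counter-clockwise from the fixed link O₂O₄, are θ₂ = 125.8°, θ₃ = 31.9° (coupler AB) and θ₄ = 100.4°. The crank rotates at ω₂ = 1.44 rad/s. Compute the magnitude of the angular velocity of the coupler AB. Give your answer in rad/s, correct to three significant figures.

ω₂ = 1.44 rad/s
Differentiating the loop-closure r₂e^{iθ₂}+r₃e^{iθ₃}=r₁+r₄e^{iθ₄} gives r₂ω₂e^{iθ₂}+r₃ω₃e^{iθ₃}=r₄ω₄e^{iθ₄}.
Eliminating the other unknown: ω₃ = r₂ω₂ sin(θ₄−θ₂) / [r₃ sin(θ₃−θ₄)].
Numerator sine = -0.42894; denominator sine = -0.93042.
Result = 0.033·1.44·(-0.42894) / (0.1097·(-0.93042)) = +0.1997 rad/s; magnitude 0.1997 rad/s.

0.200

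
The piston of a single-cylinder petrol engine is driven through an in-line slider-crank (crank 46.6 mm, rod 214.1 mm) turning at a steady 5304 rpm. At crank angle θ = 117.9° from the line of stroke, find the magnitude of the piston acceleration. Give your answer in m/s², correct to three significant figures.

8490

ω = 2π·5304/60 = 555.4 rad/s
x(θ) = r cosθ + √(L² − r² sin²θ); with ω constant, a = ω²·d²x/dθ².
d²x/dθ² = −r cosθ − r²(cos2θ)/√u − r⁴ sin²2θ/(4u^{3/2}),  u = L² − r² sin²θ = 0.0441427 m².
Substituting r = 0.0466 m, L = 0.2141 m, θ = 117.9°: d²x/dθ² = +0.027528 m.
a = ω²·d²x/dθ² = (555.4)²·(+0.027528) = +8492.6 m/s²;  |a| = 8492.6 m/s².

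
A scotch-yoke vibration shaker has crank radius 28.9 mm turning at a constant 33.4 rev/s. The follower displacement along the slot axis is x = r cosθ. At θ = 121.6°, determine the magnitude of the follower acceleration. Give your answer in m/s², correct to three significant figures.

ω = 209.9 rad/s (from 33.4 rev/s).
x = r cosθ ⇒ ẍ = −rω² cosθ (ω constant).
|a| = rω²|cosθ| = 0.0289·(209.9)²·|cos 121.6°| = 666.91 m/s².

667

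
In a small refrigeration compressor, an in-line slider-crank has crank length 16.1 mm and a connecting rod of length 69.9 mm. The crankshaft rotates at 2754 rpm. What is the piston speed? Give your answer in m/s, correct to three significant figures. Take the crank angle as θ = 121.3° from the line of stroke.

3.48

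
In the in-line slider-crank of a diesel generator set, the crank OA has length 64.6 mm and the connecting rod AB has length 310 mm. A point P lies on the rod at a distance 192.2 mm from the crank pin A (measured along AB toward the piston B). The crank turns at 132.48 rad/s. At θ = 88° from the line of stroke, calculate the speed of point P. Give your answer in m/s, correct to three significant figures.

ω = 132.5 rad/s.  Crank-pin speed |V_A| = rω = 8.5582 m/s, perpendicular to OA.
Rod angle: sinφ = −(r/L) sinθ ⇒ φ = -12.020°; ω_rod = −rω cosθ/√(L²−r²sin²θ) = -0.98507 rad/s.
V_P = V_A + ω_rod × AP, with AP = 0.1922 m along the rod.
Components: V_Px = −rω sinθ − a·ω_rod·sinφ = -8.5924 m/s;  V_Py = rω cosθ + a·ω_rod·cosφ = +0.1135 m/s.
|V_P| = √(V_Px² + V_Py²) = 8.5932 m/s.

8.59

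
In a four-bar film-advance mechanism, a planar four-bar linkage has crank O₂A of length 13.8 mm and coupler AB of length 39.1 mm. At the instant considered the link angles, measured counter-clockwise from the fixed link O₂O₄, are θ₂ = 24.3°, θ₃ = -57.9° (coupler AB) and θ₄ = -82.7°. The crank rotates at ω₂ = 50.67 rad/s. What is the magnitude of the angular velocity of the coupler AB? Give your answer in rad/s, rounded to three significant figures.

ω₂ = 50.67 rad/s
Differentiating the loop-closure r₂e^{iθ₂}+r₃e^{iθ₃}=r₁+r₄e^{iθ₄} gives r₂ω₂e^{iθ₂}+r₃ω₃e^{iθ₃}=r₄ω₄e^{iθ₄}.
Eliminating the other unknown: ω₃ = r₂ω₂ sin(θ₄−θ₂) / [r₃ sin(θ₃−θ₄)].
Numerator sine = -0.95630; denominator sine = +0.41945.
Result = 0.0138·50.67·(-0.95630) / (0.0391·(+0.41945)) = -40.772 rad/s; magnitude 40.772 rad/s.

40.8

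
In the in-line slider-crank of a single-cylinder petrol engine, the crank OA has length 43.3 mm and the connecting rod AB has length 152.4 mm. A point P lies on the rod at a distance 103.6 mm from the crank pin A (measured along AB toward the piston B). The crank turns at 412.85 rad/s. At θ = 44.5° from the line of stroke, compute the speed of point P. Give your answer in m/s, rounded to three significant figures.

14.9

ω = 412.9 rad/s.  Crank-pin speed |V_A| = rω = 17.876 m/s, perpendicular to OA.
Rod angle: sinφ = −(r/L) sinθ ⇒ φ = -11.487°; ω_rod = −rω cosθ/√(L²−r²sin²θ) = -85.374 rad/s.
V_P = V_A + ω_rod × AP, with AP = 0.1036 m along the rod.
Components: V_Px = −rω sinθ − a·ω_rod·sinφ = -14.291 m/s;  V_Py = rω cosθ + a·ω_rod·cosφ = +4.0828 m/s.
|V_P| = √(V_Px² + V_Py²) = 14.863 m/s.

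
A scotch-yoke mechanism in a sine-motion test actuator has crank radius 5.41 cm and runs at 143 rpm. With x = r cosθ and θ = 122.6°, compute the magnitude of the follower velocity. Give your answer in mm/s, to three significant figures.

ω = 14.97 rad/s (from 143 rpm).
x = r cosθ ⇒ ẋ = −rω sinθ.
|v| = rω|sinθ| = 0.0541·14.97·|sin 122.6°| = 0.68251 m/s = 682.51 mm/s.

683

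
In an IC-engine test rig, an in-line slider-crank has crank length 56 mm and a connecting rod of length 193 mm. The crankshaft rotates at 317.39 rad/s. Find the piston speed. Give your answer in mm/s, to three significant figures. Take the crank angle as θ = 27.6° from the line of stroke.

10400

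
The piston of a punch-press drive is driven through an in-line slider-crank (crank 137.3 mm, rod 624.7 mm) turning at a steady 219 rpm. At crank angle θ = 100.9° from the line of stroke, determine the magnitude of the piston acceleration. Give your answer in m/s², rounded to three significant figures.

ω = 2π·219/60 = 22.93 rad/s
x(θ) = r cosθ + √(L² − r² sin²θ); with ω constant, a = ω²·d²x/dθ².
d²x/dθ² = −r cosθ − r²(cos2θ)/√u − r⁴ sin²2θ/(4u^{3/2}),  u = L² − r² sin²θ = 0.372073 m².
Substituting r = 0.1373 m, L = 0.6247 m, θ = 100.9°: d²x/dθ² = +0.054604 m.
a = ω²·d²x/dθ² = (22.93)²·(+0.054604) = +28.719 m/s²;  |a| = 28.719 m/s².

28.7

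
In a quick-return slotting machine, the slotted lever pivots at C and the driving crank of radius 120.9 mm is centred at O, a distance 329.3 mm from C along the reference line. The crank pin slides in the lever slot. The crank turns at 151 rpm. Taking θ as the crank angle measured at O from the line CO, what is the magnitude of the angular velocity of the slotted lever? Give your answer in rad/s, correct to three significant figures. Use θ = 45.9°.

3.75

ω = 15.81 rad/s (from 151 rpm).
Crank pin A relative to C: A = (d + r cosθ, r sinθ); lever angle φ = atan2(r sinθ, d + r cosθ).
Differentiating tanφ: φ̇ = rω(d cosθ + r)/(d² + r² + 2dr cosθ).
d² + r² + 2dr cosθ = |CA|² = 0.178467 m²;  d cosθ + r = +0.35006 m.
|ω_lever| = |0.1209·15.81·+0.35006| / 0.178467 = 3.7499 rad/s.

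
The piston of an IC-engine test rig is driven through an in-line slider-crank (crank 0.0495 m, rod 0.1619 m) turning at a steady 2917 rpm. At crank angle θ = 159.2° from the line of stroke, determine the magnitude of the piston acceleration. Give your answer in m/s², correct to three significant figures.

3240

ω = 2π·2917/60 = 305.5 rad/s
x(θ) = r cosθ + √(L² − r² sin²θ); with ω constant, a = ω²·d²x/dθ².
d²x/dθ² = −r cosθ − r²(cos2θ)/√u − r⁴ sin²2θ/(4u^{3/2}),  u = L² − r² sin²θ = 0.0259026 m².
Substituting r = 0.0495 m, L = 0.1619 m, θ = 159.2°: d²x/dθ² = +0.03473 m.
a = ω²·d²x/dθ² = (305.5)²·(+0.03473) = +3240.7 m/s²;  |a| = 3240.7 m/s².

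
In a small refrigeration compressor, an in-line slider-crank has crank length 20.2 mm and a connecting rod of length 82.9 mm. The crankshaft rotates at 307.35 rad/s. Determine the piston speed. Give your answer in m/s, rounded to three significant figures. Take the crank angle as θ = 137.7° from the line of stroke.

3.42

ω = 307.4 rad/s
For an in-line slider-crank, x = r cosθ + √(L² − r² sin²θ), so v = −rω sinθ·[1 + r cosθ/√(L² − r² sin²θ)].
With r = 0.0202 m, L = 0.0829 m, θ = 137.7°: √(L² − r² sin²θ) = 0.081778 m.
v = −0.0202·307.4·0.67301·[1 + 0.0202·-0.73963/0.081778] = -3.415 m/s.
|v| = 3.415 m/s.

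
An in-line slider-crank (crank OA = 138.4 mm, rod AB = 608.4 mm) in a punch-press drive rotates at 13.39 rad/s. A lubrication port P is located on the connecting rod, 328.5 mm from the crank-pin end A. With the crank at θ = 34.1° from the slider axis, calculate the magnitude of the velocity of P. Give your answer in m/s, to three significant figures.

ω = 13.39 rad/s.  Crank-pin speed |V_A| = rω = 1.8532 m/s, perpendicular to OA.
Rod angle: sinφ = −(r/L) sinθ ⇒ φ = -7.327°; ω_rod = −rω cosθ/√(L²−r²sin²θ) = -2.543 rad/s.
V_P = V_A + ω_rod × AP, with AP = 0.3285 m along the rod.
Components: V_Px = −rω sinθ − a·ω_rod·sinφ = -1.1455 m/s;  V_Py = rω cosθ + a·ω_rod·cosφ = +0.70598 m/s.
|V_P| = √(V_Px² + V_Py²) = 1.3456 m/s.

1.35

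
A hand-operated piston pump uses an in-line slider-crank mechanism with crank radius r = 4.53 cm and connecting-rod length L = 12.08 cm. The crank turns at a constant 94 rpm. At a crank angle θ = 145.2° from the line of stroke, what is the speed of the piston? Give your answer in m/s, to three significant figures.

ω = 2π·94/60 = 9.844 rad/s
For an in-line slider-crank, x = r cosθ + √(L² − r² sin²θ), so v = −rω sinθ·[1 + r cosθ/√(L² − r² sin²θ)].
With r = 0.0453 m, L = 0.1208 m, θ = 145.2°: √(L² − r² sin²θ) = 0.118 m.
v = −0.0453·9.844·0.57071·[1 + 0.0453·-0.82115/0.118] = -0.17427 m/s.
|v| = 0.17427 m/s.

0.174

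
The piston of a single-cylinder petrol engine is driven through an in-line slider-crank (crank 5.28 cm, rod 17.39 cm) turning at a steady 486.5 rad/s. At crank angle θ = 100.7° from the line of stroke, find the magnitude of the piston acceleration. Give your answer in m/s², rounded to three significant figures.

6010

ω = 486.5 rad/s
x(θ) = r cosθ + √(L² − r² sin²θ); with ω constant, a = ω²·d²x/dθ².
d²x/dθ² = −r cosθ − r²(cos2θ)/√u − r⁴ sin²2θ/(4u^{3/2}),  u = L² − r² sin²θ = 0.0275495 m².
Substituting r = 0.0528 m, L = 0.1739 m, θ = 100.7°: d²x/dθ² = +0.025385 m.
a = ω²·d²x/dθ² = (486.5)²·(+0.025385) = +6008.1 m/s²;  |a| = 6008.1 m/s².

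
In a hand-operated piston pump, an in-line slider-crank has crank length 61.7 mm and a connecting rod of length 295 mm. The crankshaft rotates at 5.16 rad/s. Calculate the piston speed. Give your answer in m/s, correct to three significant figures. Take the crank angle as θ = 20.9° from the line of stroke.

0.136

ω = 5.16 rad/s
For an in-line slider-crank, x = r cosθ + √(L² − r² sin²θ), so v = −rω sinθ·[1 + r cosθ/√(L² − r² sin²θ)].
With r = 0.0617 m, L = 0.295 m, θ = 20.9°: √(L² − r² sin²θ) = 0.29418 m.
v = −0.0617·5.16·0.35674·[1 + 0.0617·0.93420/0.29418] = -0.13583 m/s.
|v| = 0.13583 m/s.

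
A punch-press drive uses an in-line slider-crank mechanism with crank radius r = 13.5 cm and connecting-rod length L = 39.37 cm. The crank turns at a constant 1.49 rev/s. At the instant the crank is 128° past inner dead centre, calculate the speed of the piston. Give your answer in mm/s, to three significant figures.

778

ω = 2π·1.49 = 9.362 rad/s
For an in-line slider-crank, x = r cosθ + √(L² − r² sin²θ), so v = −rω sinθ·[1 + r cosθ/√(L² − r² sin²θ)].
With r = 0.135 m, L = 0.3937 m, θ = 128°: √(L² − r² sin²θ) = 0.37905 m.
v = −0.135·9.362·0.78801·[1 + 0.135·-0.61566/0.37905] = -0.77756 m/s.
|v| = 0.77756 m/s = 777.56 mm/s.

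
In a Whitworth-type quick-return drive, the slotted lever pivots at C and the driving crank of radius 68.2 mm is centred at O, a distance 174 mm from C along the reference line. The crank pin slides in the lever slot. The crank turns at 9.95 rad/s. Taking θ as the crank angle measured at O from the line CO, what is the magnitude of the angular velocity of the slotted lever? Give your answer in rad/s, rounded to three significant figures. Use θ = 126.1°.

ω = 9.95 rad/s
Crank pin A relative to C: A = (d + r cosθ, r sinθ); lever angle φ = atan2(r sinθ, d + r cosθ).
Differentiating tanφ: φ̇ = rω(d cosθ + r)/(d² + r² + 2dr cosθ).
d² + r² + 2dr cosθ = |CA|² = 0.0209435 m²;  d cosθ + r = -0.03432 m.
|ω_lever| = |0.0682·9.95·-0.03432| / 0.0209435 = 1.112 rad/s.

1.11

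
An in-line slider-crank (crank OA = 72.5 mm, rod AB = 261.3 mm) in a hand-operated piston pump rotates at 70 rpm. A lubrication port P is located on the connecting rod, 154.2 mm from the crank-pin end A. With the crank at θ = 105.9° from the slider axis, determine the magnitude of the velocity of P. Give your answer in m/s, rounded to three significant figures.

ω = 7.33 rad/s.  Crank-pin speed |V_A| = rω = 0.53145 m/s, perpendicular to OA.
Rod angle: sinφ = −(r/L) sinθ ⇒ φ = -15.477°; ω_rod = −rω cosθ/√(L²−r²sin²θ) = +0.57816 rad/s.
V_P = V_A + ω_rod × AP, with AP = 0.1542 m along the rod.
Components: V_Px = −rω sinθ − a·ω_rod·sinφ = -0.48733 m/s;  V_Py = rω cosθ + a·ω_rod·cosφ = -0.059676 m/s.
|V_P| = √(V_Px² + V_Py²) = 0.49097 m/s.

0.491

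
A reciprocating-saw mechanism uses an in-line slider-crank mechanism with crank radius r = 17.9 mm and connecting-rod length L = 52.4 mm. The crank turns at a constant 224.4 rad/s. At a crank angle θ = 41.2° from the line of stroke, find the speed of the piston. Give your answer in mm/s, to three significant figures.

ω = 224.4 rad/s
For an in-line slider-crank, x = r cosθ + √(L² − r² sin²θ), so v = −rω sinθ·[1 + r cosθ/√(L² − r² sin²θ)].
With r = 0.0179 m, L = 0.0524 m, θ = 41.2°: √(L² − r² sin²θ) = 0.051056 m.
v = −0.0179·224.4·0.65869·[1 + 0.0179·0.75241/0.051056] = -3.3437 m/s.
|v| = 3.3437 m/s = 3343.7 mm/s.

3340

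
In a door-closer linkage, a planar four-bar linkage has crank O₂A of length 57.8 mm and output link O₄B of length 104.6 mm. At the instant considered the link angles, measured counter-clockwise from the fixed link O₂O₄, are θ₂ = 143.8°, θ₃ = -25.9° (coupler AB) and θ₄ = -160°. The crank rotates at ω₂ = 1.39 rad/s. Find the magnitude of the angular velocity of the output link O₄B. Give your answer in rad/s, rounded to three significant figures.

0.191

ω₂ = 1.39 rad/s
Differentiating the loop-closure r₂e^{iθ₂}+r₃e^{iθ₃}=r₁+r₄e^{iθ₄} gives r₂ω₂e^{iθ₂}+r₃ω₃e^{iθ₃}=r₄ω₄e^{iθ₄}.
Eliminating the other unknown: ω₄ = r₂ω₂ sin(θ₂−θ₃) / [r₄ sin(θ₄−θ₃)].
Numerator sine = +0.17880; denominator sine = -0.71813.
Result = 0.0578·1.39·(+0.17880) / (0.1046·(-0.71813)) = -0.19124 rad/s; magnitude 0.19124 rad/s.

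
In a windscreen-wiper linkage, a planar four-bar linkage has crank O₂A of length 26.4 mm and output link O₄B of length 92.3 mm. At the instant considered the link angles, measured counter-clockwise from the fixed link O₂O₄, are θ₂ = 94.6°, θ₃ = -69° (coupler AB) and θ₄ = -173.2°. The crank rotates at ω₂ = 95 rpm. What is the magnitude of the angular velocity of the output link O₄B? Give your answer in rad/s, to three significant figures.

0.829

ω₂ = 9.948 rad/s (from 95 rpm).
Differentiating the loop-closure r₂e^{iθ₂}+r₃e^{iθ₃}=r₁+r₄e^{iθ₄} gives r₂ω₂e^{iθ₂}+r₃ω₃e^{iθ₃}=r₄ω₄e^{iθ₄}.
Eliminating the other unknown: ω₄ = r₂ω₂ sin(θ₂−θ₃) / [r₄ sin(θ₄−θ₃)].
Numerator sine = +0.28234; denominator sine = -0.96945.
Result = 0.0264·9.948·(+0.28234) / (0.0923·(-0.96945)) = -0.82872 rad/s; magnitude 0.82872 rad/s.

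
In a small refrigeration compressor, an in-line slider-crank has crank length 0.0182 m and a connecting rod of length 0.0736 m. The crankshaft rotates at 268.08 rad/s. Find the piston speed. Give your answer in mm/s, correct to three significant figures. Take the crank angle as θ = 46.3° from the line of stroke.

4140

ω = 268.1 rad/s
For an in-line slider-crank, x = r cosθ + √(L² − r² sin²θ), so v = −rω sinθ·[1 + r cosθ/√(L² − r² sin²θ)].
With r = 0.0182 m, L = 0.0736 m, θ = 46.3°: √(L² − r² sin²θ) = 0.072414 m.
v = −0.0182·268.1·0.72297·[1 + 0.0182·0.69088/0.072414] = -4.1399 m/s.
|v| = 4.1399 m/s = 4139.9 mm/s.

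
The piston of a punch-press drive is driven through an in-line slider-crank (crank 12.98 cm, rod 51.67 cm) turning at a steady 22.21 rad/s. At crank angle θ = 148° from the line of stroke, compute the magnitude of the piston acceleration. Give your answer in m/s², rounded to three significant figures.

47.0

ω = 22.21 rad/s
x(θ) = r cosθ + √(L² − r² sin²θ); with ω constant, a = ω²·d²x/dθ².
d²x/dθ² = −r cosθ − r²(cos2θ)/√u − r⁴ sin²2θ/(4u^{3/2}),  u = L² − r² sin²θ = 0.262248 m².
Substituting r = 0.1298 m, L = 0.5167 m, θ = 148°: d²x/dθ² = +0.095227 m.
a = ω²·d²x/dθ² = (22.21)²·(+0.095227) = +46.974 m/s²;  |a| = 46.974 m/s².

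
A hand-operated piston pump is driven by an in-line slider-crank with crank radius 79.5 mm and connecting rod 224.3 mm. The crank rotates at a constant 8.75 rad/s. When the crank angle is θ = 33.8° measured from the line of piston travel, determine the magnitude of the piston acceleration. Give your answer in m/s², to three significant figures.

5.96

ω = 8.75 rad/s
x(θ) = r cosθ + √(L² − r² sin²θ); with ω constant, a = ω²·d²x/dθ².
d²x/dθ² = −r cosθ − r²(cos2θ)/√u − r⁴ sin²2θ/(4u^{3/2}),  u = L² − r² sin²θ = 0.0483546 m².
Substituting r = 0.0795 m, L = 0.2243 m, θ = 33.8°: d²x/dθ² = -0.077819 m.
a = ω²·d²x/dθ² = (8.75)²·(-0.077819) = -5.958 m/s²;  |a| = 5.958 m/s².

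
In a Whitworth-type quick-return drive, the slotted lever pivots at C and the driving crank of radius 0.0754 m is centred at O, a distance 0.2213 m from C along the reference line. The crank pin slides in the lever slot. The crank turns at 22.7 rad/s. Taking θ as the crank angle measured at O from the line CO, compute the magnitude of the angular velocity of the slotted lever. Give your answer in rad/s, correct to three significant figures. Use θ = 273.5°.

2.68

ω = 22.7 rad/s
Crank pin A relative to C: A = (d + r cosθ, r sinθ); lever angle φ = atan2(r sinθ, d + r cosθ).
Differentiating tanφ: φ̇ = rω(d cosθ + r)/(d² + r² + 2dr cosθ).
d² + r² + 2dr cosθ = |CA|² = 0.0566962 m²;  d cosθ + r = +0.08891 m.
|ω_lever| = |0.0754·22.7·+0.08891| / 0.0566962 = 2.6841 rad/s.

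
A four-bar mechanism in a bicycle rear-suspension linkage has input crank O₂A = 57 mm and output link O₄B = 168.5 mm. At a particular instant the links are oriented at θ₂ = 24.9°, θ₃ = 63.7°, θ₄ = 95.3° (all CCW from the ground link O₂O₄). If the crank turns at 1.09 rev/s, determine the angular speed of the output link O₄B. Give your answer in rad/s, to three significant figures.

ω₂ = 6.849 rad/s (from 1.09 rev/s).
Differentiating the loop-closure r₂e^{iθ₂}+r₃e^{iθ₃}=r₁+r₄e^{iθ₄} gives r₂ω₂e^{iθ₂}+r₃ω₃e^{iθ₃}=r₄ω₄e^{iθ₄}.
Eliminating the other unknown: ω₄ = r₂ω₂ sin(θ₂−θ₃) / [r₄ sin(θ₄−θ₃)].
Numerator sine = -0.62660; denominator sine = +0.52399.
Result = 0.057·6.849·(-0.62660) / (0.1685·(+0.52399)) = -2.7705 rad/s; magnitude 2.7705 rad/s.

2.77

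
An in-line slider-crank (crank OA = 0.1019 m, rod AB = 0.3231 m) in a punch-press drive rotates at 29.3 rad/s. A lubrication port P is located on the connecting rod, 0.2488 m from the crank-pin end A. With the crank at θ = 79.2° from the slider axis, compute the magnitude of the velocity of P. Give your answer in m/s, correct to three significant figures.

3.08

ω = 29.3 rad/s.  Crank-pin speed |V_A| = rω = 2.9857 m/s, perpendicular to OA.
Rod angle: sinφ = −(r/L) sinθ ⇒ φ = -18.047°; ω_rod = −rω cosθ/√(L²−r²sin²θ) = -1.8211 rad/s.
V_P = V_A + ω_rod × AP, with AP = 0.2488 m along the rod.
Components: V_Px = −rω sinθ − a·ω_rod·sinφ = -3.0732 m/s;  V_Py = rω cosθ + a·ω_rod·cosφ = +0.12865 m/s.
|V_P| = √(V_Px² + V_Py²) = 3.0758 m/s.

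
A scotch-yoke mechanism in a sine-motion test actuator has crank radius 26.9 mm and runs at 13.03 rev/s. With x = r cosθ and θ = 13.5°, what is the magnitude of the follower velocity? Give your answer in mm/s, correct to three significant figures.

514

ω = 81.87 rad/s (from 13.03 rev/s).
x = r cosθ ⇒ ẋ = −rω sinθ.
|v| = rω|sinθ| = 0.0269·81.87·|sin 13.5°| = 0.51412 m/s = 514.12 mm/s.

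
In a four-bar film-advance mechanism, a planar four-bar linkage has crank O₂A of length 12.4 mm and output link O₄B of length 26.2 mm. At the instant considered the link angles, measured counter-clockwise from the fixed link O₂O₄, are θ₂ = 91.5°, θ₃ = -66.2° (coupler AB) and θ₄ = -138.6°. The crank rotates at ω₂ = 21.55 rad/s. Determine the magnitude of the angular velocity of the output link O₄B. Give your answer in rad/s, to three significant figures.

ω₂ = 21.55 rad/s
Differentiating the loop-closure r₂e^{iθ₂}+r₃e^{iθ₃}=r₁+r₄e^{iθ₄} gives r₂ω₂e^{iθ₂}+r₃ω₃e^{iθ₃}=r₄ω₄e^{iθ₄}.
Eliminating the other unknown: ω₄ = r₂ω₂ sin(θ₂−θ₃) / [r₄ sin(θ₄−θ₃)].
Numerator sine = +0.37946; denominator sine = -0.95319.
Result = 0.0124·21.55·(+0.37946) / (0.0262·(-0.95319)) = -4.0602 rad/s; magnitude 4.0602 rad/s.

4.06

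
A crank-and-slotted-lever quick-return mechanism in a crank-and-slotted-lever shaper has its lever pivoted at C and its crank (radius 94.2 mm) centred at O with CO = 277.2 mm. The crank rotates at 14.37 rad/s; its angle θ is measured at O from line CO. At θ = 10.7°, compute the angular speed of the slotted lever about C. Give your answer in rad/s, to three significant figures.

ω = 14.37 rad/s
Crank pin A relative to C: A = (d + r cosθ, r sinθ); lever angle φ = atan2(r sinθ, d + r cosθ).
Differentiating tanφ: φ̇ = rω(d cosθ + r)/(d² + r² + 2dr cosθ).
d² + r² + 2dr cosθ = |CA|² = 0.13703 m²;  d cosθ + r = +0.36658 m.
|ω_lever| = |0.0942·14.37·+0.36658| / 0.13703 = 3.6213 rad/s.

3.62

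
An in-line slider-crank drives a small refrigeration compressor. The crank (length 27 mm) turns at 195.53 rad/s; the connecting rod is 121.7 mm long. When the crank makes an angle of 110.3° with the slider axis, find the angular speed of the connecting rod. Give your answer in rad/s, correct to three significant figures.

15.4

ω = 195.5 rad/s
The rod makes angle φ with the slider axis where L sinφ = r sinθ; differentiating, L cosφ·φ̇ = r ω cosθ.
L cosφ = √(L² − r² sin²θ) = 0.11904 m.
|ω_rod| = r ω |cosθ| / √(L² − r² sin²θ) = 0.027·195.5·0.34694/0.11904 = 15.387 rad/s.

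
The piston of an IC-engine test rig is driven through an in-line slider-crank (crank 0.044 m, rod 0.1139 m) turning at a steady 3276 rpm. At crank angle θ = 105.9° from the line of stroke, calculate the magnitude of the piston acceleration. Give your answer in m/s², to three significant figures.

ω = 2π·3276/60 = 343.1 rad/s
x(θ) = r cosθ + √(L² − r² sin²θ); with ω constant, a = ω²·d²x/dθ².
d²x/dθ² = −r cosθ − r²(cos2θ)/√u − r⁴ sin²2θ/(4u^{3/2}),  u = L² − r² sin²θ = 0.0111825 m².
Substituting r = 0.044 m, L = 0.1139 m, θ = 105.9°: d²x/dθ² = +0.027394 m.
a = ω²·d²x/dθ² = (343.1)²·(+0.027394) = +3224 m/s²;  |a| = 3224 m/s².

3220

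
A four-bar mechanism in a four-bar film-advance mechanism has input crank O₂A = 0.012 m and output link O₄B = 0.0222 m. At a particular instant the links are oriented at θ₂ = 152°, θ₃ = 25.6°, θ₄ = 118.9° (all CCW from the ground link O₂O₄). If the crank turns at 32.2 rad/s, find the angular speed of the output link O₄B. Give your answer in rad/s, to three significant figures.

14.0

ω₂ = 32.2 rad/s
Differentiating the loop-closure r₂e^{iθ₂}+r₃e^{iθ₃}=r₁+r₄e^{iθ₄} gives r₂ω₂e^{iθ₂}+r₃ω₃e^{iθ₃}=r₄ω₄e^{iθ₄}.
Eliminating the other unknown: ω₄ = r₂ω₂ sin(θ₂−θ₃) / [r₄ sin(θ₄−θ₃)].
Numerator sine = +0.80489; denominator sine = +0.99834.
Result = 0.012·32.2·(+0.80489) / (0.0222·(+0.99834)) = +14.033 rad/s; magnitude 14.033 rad/s.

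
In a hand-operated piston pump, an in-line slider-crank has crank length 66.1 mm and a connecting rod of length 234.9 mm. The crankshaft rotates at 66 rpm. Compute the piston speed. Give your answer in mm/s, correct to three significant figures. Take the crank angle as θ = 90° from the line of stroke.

457

ω = 2π·66/60 = 6.912 rad/s
For an in-line slider-crank, x = r cosθ + √(L² − r² sin²θ), so v = −rω sinθ·[1 + r cosθ/√(L² − r² sin²θ)].
With r = 0.0661 m, L = 0.2349 m, θ = 90°: √(L² − r² sin²θ) = 0.22541 m.
v = −0.0661·6.912·1.00000·[1 + 0.0661·0.00000/0.22541] = -0.45685 m/s.
|v| = 0.45685 m/s = 456.85 mm/s.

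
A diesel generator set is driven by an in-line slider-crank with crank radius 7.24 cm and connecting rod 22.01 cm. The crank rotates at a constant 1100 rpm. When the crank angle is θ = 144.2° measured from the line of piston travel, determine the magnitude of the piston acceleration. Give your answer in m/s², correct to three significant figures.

ω = 2π·1100/60 = 115.2 rad/s
x(θ) = r cosθ + √(L² − r² sin²θ); with ω constant, a = ω²·d²x/dθ².
d²x/dθ² = −r cosθ − r²(cos2θ)/√u − r⁴ sin²2θ/(4u^{3/2}),  u = L² − r² sin²θ = 0.0466504 m².
Substituting r = 0.0724 m, L = 0.2201 m, θ = 144.2°: d²x/dθ² = +0.050447 m.
a = ω²·d²x/dθ² = (115.2)²·(+0.050447) = +669.39 m/s²;  |a| = 669.39 m/s².

669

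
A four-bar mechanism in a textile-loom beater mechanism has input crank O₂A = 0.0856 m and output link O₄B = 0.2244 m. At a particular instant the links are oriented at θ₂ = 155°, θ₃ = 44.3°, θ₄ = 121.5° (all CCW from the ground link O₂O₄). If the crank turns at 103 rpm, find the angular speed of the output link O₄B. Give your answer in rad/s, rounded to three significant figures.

3.95

ω₂ = 10.79 rad/s (from 103 rpm).
Differentiating the loop-closure r₂e^{iθ₂}+r₃e^{iθ₃}=r₁+r₄e^{iθ₄} gives r₂ω₂e^{iθ₂}+r₃ω₃e^{iθ₃}=r₄ω₄e^{iθ₄}.
Eliminating the other unknown: ω₄ = r₂ω₂ sin(θ₂−θ₃) / [r₄ sin(θ₄−θ₃)].
Numerator sine = +0.93544; denominator sine = +0.97515.
Result = 0.0856·10.79·(+0.93544) / (0.2244·(+0.97515)) = +3.947 rad/s; magnitude 3.947 rad/s.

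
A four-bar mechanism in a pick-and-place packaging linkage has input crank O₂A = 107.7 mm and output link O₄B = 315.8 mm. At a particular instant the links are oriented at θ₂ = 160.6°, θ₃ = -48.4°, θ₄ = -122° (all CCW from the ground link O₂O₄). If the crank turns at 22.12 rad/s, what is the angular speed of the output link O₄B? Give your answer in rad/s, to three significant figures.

3.81

ω₂ = 22.12 rad/s
Differentiating the loop-closure r₂e^{iθ₂}+r₃e^{iθ₃}=r₁+r₄e^{iθ₄} gives r₂ω₂e^{iθ₂}+r₃ω₃e^{iθ₃}=r₄ω₄e^{iθ₄}.
Eliminating the other unknown: ω₄ = r₂ω₂ sin(θ₂−θ₃) / [r₄ sin(θ₄−θ₃)].
Numerator sine = -0.48481; denominator sine = -0.95931.
Result = 0.1077·22.12·(-0.48481) / (0.3158·(-0.95931)) = +3.8124 rad/s; magnitude 3.8124 rad/s.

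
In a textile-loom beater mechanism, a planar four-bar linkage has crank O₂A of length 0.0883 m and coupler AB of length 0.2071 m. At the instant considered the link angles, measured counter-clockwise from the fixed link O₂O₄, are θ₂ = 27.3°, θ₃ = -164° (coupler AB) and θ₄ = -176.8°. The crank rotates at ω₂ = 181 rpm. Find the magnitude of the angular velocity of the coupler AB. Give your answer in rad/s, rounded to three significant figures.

ω₂ = 18.95 rad/s (from 181 rpm).
Differentiating the loop-closure r₂e^{iθ₂}+r₃e^{iθ₃}=r₁+r₄e^{iθ₄} gives r₂ω₂e^{iθ₂}+r₃ω₃e^{iθ₃}=r₄ω₄e^{iθ₄}.
Eliminating the other unknown: ω₃ = r₂ω₂ sin(θ₄−θ₂) / [r₃ sin(θ₃−θ₄)].
Numerator sine = +0.40833; denominator sine = +0.22155.
Result = 0.0883·18.95·(+0.40833) / (0.2071·(+0.22155)) = +14.895 rad/s; magnitude 14.895 rad/s.

14.9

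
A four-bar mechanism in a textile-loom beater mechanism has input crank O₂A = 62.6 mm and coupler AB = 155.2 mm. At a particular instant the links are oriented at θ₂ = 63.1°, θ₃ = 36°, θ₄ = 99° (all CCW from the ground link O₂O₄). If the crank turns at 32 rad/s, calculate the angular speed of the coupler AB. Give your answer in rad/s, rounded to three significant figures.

8.49

ω₂ = 32 rad/s
Differentiating the loop-closure r₂e^{iθ₂}+r₃e^{iθ₃}=r₁+r₄e^{iθ₄} gives r₂ω₂e^{iθ₂}+r₃ω₃e^{iθ₃}=r₄ω₄e^{iθ₄}.
Eliminating the other unknown: ω₃ = r₂ω₂ sin(θ₄−θ₂) / [r₃ sin(θ₃−θ₄)].
Numerator sine = +0.58637; denominator sine = -0.89101.
Result = 0.0626·32·(+0.58637) / (0.1552·(-0.89101)) = -8.4943 rad/s; magnitude 8.4943 rad/s.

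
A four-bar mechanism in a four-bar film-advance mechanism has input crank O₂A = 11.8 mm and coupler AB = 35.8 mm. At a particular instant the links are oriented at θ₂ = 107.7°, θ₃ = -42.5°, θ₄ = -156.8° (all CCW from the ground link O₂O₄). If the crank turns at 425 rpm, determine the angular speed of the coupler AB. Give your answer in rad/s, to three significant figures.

ω₂ = 44.51 rad/s (from 425 rpm).
Differentiating the loop-closure r₂e^{iθ₂}+r₃e^{iθ₃}=r₁+r₄e^{iθ₄} gives r₂ω₂e^{iθ₂}+r₃ω₃e^{iθ₃}=r₄ω₄e^{iθ₄}.
Eliminating the other unknown: ω₃ = r₂ω₂ sin(θ₄−θ₂) / [r₃ sin(θ₃−θ₄)].
Numerator sine = +0.99540; denominator sine = +0.91140.
Result = 0.0118·44.51·(+0.99540) / (0.0358·(+0.91140)) = +16.021 rad/s; magnitude 16.021 rad/s.

16.0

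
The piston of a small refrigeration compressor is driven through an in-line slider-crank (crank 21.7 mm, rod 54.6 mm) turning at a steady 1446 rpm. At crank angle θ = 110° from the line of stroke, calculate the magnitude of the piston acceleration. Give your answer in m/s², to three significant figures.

329

ω = 2π·1446/60 = 151.4 rad/s
x(θ) = r cosθ + √(L² − r² sin²θ); with ω constant, a = ω²·d²x/dθ².
d²x/dθ² = −r cosθ − r²(cos2θ)/√u − r⁴ sin²2θ/(4u^{3/2}),  u = L² − r² sin²θ = 0.00256535 m².
Substituting r = 0.0217 m, L = 0.0546 m, θ = 110°: d²x/dθ² = +0.014368 m.
a = ω²·d²x/dθ² = (151.4)²·(+0.014368) = +329.44 m/s²;  |a| = 329.44 m/s².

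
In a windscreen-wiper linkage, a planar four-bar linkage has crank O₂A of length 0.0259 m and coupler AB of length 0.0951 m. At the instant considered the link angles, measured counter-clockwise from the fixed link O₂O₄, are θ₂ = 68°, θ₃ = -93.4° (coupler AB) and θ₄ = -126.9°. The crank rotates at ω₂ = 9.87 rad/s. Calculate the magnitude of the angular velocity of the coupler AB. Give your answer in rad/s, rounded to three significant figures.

1.25

ω₂ = 9.87 rad/s
Differentiating the loop-closure r₂e^{iθ₂}+r₃e^{iθ₃}=r₁+r₄e^{iθ₄} gives r₂ω₂e^{iθ₂}+r₃ω₃e^{iθ₃}=r₄ω₄e^{iθ₄}.
Eliminating the other unknown: ω₃ = r₂ω₂ sin(θ₄−θ₂) / [r₃ sin(θ₃−θ₄)].
Numerator sine = +0.25713; denominator sine = +0.55194.
Result = 0.0259·9.87·(+0.25713) / (0.0951·(+0.55194)) = +1.2523 rad/s; magnitude 1.2523 rad/s.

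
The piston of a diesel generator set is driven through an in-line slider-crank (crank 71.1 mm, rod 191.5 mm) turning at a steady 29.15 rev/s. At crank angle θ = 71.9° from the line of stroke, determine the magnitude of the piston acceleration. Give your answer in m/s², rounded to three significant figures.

ω = 2π·29.1 = 183.2 rad/s
x(θ) = r cosθ + √(L² − r² sin²θ); with ω constant, a = ω²·d²x/dθ².
d²x/dθ² = −r cosθ − r²(cos2θ)/√u − r⁴ sin²2θ/(4u^{3/2}),  u = L² − r² sin²θ = 0.032105 m².
Substituting r = 0.0711 m, L = 0.1915 m, θ = 71.9°: d²x/dθ² = +0.00029048 m.
a = ω²·d²x/dθ² = (183.2)²·(+0.00029048) = +9.7444 m/s²;  |a| = 9.7444 m/s².

9.74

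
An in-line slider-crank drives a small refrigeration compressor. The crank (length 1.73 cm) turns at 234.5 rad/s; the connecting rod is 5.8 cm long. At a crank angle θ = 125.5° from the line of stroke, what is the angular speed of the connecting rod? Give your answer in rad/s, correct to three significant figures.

41.9

ω = 234.5 rad/s
The rod makes angle φ with the slider axis where L sinφ = r sinθ; differentiating, L cosφ·φ̇ = r ω cosθ.
L cosφ = √(L² − r² sin²θ) = 0.056264 m.
|ω_rod| = r ω |cosθ| / √(L² − r² sin²θ) = 0.0173·234.5·0.58070/0.056264 = 41.871 rad/s.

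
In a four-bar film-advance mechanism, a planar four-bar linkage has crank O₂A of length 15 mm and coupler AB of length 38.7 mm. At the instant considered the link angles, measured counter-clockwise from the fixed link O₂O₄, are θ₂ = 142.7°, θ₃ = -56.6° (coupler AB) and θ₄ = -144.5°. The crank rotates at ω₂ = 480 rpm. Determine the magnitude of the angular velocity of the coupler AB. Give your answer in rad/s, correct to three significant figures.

ω₂ = 50.27 rad/s (from 480 rpm).
Differentiating the loop-closure r₂e^{iθ₂}+r₃e^{iθ₃}=r₁+r₄e^{iθ₄} gives r₂ω₂e^{iθ₂}+r₃ω₃e^{iθ₃}=r₄ω₄e^{iθ₄}.
Eliminating the other unknown: ω₃ = r₂ω₂ sin(θ₄−θ₂) / [r₃ sin(θ₃−θ₄)].
Numerator sine = +0.95528; denominator sine = +0.99933.
Result = 0.015·50.27·(+0.95528) / (0.0387·(+0.99933)) = +18.624 rad/s; magnitude 18.624 rad/s.

18.6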